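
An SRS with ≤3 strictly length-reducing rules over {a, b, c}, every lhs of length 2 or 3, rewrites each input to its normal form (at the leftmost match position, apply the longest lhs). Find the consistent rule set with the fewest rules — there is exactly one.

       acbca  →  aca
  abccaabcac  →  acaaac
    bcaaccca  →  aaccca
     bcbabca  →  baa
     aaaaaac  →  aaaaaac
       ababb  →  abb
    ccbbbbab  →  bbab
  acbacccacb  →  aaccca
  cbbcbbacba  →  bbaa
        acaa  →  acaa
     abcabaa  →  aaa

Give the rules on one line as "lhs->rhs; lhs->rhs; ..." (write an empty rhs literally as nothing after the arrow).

aba->a; bc->; cb->

  | acbca => aca
  | abccaabcac => acaabcac => acaaac
  | bcaaccca => aaccca
  | bcbabca => babca => baa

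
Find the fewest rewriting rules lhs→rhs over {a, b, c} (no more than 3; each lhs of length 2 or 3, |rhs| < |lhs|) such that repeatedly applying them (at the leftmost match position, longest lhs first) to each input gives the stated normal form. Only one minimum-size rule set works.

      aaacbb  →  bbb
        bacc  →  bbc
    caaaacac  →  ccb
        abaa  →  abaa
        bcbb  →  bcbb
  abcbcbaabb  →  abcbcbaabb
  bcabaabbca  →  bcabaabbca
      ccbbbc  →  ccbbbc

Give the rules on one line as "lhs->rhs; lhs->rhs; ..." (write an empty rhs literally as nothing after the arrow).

  | aaacbb => acbb => bbb
  | bacc => bbc
  | caaaacac => caacac => ccac => ccb
  | abaa

aac->c; ac->b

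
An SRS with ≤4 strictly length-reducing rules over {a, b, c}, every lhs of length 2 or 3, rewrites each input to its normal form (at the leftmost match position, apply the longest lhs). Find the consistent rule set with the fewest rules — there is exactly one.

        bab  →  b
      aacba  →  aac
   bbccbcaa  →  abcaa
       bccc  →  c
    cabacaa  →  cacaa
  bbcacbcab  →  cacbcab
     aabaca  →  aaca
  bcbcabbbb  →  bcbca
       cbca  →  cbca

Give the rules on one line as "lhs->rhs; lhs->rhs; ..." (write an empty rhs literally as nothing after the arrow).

  | bab => b
  | aacba => aac
  | bbccbcaa => ccbcaa => abcaa
  | bccc => bac => c

ba->; bb->; cc->a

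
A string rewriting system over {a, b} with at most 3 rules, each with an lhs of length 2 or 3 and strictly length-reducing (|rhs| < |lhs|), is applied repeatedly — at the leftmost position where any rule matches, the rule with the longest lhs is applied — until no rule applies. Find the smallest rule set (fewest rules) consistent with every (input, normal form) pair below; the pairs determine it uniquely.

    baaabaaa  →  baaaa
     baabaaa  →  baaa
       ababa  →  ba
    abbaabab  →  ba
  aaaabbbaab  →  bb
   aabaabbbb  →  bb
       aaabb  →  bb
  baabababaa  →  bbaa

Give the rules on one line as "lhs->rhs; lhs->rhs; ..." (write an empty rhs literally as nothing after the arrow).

ab->b; aba->; bbb->ba

  | baaabaaa => baaaa
  | baabaaa => baaa
  | ababa => ba
  | abbaabab => bbaabab => bbab => bbb => ba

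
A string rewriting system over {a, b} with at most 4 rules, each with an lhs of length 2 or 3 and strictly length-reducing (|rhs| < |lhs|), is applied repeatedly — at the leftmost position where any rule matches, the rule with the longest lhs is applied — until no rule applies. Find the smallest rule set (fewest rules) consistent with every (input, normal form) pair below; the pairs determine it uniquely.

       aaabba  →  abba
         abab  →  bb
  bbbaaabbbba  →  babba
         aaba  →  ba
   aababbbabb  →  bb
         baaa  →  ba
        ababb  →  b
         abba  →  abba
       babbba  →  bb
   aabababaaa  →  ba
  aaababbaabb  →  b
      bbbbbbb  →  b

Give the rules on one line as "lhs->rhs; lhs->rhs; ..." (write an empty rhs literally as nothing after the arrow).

aa->; aba->b; bbb->b

  | aaabba => abba
  | abab => bb
  | bbbaaabbbba => baaabbbba => babbbba => babba
  | aaba => ba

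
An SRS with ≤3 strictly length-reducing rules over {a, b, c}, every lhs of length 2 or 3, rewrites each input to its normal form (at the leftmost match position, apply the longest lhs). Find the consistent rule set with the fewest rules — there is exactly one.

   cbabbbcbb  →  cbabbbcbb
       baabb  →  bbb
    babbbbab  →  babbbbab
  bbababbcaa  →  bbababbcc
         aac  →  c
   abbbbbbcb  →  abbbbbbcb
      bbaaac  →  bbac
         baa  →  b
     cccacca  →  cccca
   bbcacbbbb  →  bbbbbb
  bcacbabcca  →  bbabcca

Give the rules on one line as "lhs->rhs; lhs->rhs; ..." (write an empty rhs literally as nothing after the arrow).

  | cbabbbcbb
  | baabb => bbb
  | babbbbab
  | bbababbcaa => bbababbcc

aa->; caa->cc; cac->aa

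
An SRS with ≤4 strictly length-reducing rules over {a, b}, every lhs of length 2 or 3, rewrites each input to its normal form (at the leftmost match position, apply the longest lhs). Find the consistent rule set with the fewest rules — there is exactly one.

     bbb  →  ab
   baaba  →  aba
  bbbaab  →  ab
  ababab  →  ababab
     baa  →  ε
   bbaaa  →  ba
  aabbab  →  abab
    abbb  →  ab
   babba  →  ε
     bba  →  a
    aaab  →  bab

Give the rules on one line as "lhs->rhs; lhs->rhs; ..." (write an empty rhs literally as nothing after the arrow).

aa->b; abb->a; bb->; bbb->ab

  | bbb => ab
  | baaba => bbba => aba
  | bbbaab => abaab => abbb => ab
  | ababab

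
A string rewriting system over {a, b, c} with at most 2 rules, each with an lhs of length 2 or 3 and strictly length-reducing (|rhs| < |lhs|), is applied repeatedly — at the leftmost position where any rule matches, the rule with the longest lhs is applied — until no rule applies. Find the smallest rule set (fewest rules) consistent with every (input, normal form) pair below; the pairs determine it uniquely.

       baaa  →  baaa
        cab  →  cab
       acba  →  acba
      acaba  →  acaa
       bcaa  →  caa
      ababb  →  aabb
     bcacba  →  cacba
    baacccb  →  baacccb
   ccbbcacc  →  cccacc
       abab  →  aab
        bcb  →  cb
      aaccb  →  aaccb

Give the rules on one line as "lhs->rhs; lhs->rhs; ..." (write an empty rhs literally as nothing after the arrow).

  | baaa
  | cab
  | acba
  | acaba => acaa

aba->aa; bc->c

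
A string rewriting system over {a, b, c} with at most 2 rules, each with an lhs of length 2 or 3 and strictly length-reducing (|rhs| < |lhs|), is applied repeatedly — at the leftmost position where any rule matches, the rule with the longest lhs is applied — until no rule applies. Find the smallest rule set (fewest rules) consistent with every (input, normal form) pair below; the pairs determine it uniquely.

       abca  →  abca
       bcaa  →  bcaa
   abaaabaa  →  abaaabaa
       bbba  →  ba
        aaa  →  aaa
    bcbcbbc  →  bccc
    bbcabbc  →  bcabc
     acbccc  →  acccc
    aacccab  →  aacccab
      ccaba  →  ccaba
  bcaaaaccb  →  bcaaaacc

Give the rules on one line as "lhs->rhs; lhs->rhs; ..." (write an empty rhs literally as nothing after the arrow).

  | abca
  | bcaa
  | abaaabaa
  | bbba => bba => ba

bb->b; cb->c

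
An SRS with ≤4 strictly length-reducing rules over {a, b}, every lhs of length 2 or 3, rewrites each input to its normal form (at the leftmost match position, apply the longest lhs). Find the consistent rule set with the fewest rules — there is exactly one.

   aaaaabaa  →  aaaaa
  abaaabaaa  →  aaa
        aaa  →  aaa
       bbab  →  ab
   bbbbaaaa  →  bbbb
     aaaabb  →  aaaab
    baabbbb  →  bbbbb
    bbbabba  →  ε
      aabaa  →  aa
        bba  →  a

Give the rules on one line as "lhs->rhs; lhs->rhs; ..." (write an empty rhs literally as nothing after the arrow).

  | aaaaabaa => aaaaa
  | abaaabaaa => aabaaa => aaa
  | aaa
  | bbab => bab => ab

aba->; abb->ab; ba->a; baa->b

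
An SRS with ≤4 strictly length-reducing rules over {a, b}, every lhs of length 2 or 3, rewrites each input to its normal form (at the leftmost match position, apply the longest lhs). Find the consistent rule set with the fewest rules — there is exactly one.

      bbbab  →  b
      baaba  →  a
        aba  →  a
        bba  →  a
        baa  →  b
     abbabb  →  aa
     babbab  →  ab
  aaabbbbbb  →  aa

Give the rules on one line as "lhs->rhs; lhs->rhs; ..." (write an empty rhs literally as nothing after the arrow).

  | bbbab => bab => b
  | baaba => bba => a
  | aba => a
  | bba => a

aaa->aa; ba->; baa->b; bb->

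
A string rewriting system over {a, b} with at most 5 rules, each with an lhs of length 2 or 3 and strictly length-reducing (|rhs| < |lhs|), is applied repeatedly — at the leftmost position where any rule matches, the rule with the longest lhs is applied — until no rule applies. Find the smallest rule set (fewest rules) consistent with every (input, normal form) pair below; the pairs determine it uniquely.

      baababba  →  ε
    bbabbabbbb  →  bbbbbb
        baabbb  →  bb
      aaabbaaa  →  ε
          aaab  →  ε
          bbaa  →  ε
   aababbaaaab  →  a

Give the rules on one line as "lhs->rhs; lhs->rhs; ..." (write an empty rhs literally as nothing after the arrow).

aa->; aab->a; ab->; ba->

  | baababba => ababba => abba => ba => ε
  | bbabbabbbb => bbbabbbb => bbbbbb
  | baabbb => abbb => bb
  | aaabbaaa => abbaaa => baaa => aa => ε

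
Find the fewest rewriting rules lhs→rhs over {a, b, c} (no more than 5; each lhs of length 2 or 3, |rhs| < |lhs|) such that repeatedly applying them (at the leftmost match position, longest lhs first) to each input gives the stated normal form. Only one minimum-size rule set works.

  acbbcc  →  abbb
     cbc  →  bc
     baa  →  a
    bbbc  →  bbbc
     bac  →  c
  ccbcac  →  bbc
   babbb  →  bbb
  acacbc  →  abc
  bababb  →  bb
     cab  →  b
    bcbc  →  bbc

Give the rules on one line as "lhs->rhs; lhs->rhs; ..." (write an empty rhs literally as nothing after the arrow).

  | acbbcc => abbcc => abbb
  | cbc => bc
  | baa => a
  | bbbc

ba->; ca->; cb->b; cc->b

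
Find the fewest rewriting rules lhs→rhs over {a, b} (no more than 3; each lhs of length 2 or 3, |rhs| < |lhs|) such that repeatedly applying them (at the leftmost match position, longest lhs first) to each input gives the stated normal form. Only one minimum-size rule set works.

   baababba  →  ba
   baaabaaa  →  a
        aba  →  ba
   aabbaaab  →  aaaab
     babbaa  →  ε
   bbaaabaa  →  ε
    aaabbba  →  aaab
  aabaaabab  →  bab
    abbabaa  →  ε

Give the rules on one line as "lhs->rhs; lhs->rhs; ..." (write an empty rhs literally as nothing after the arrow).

aba->ba; baa->; bba->

  | baababba => babba => ba
  | baaabaaa => abaaa => baaa => a
  | aba => ba
  | aabbaaab => aaaab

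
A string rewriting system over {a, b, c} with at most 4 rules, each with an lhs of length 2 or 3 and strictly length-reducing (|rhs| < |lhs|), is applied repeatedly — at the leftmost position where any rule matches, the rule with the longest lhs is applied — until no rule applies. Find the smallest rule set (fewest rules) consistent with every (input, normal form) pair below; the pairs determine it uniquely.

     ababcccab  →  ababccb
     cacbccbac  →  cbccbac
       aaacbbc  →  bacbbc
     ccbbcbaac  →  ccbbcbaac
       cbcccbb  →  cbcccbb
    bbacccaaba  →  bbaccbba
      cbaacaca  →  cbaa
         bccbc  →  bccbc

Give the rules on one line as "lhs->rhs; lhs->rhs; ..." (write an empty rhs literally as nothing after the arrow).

aaa->ba; ca->; caa->b

  | ababcccab => ababccb
  | cacbccbac => cbccbac
  | aaacbbc => bacbbc
  | ccbbcbaac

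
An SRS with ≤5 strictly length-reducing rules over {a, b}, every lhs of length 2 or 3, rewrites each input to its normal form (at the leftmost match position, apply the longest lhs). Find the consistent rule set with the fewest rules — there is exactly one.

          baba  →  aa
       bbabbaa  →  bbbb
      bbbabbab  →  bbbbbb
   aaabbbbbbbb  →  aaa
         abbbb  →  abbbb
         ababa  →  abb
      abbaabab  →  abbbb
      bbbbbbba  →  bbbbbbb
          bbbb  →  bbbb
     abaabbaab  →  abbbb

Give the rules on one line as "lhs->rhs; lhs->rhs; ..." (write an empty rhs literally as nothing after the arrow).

  | baba => aa
  | bbabbaa => bbbbaa => bbbba => bbbb
  | bbbabbab => bbbbbab => bbbbbb
  | aaabbbbbbbb => aaabbbbbbb => aaabbbbbb => aaabbbbb => aaabbbb => aaabbb => aaabb => aaab => aaa

aab->aa; aba->ab; bab->a; bba->bb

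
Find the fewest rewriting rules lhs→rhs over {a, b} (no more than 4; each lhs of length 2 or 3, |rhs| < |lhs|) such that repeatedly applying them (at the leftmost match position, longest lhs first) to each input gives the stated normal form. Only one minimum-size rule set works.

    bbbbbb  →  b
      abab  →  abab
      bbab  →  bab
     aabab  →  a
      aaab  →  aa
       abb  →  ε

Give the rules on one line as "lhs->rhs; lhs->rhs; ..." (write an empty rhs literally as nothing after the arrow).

aab->a; abb->; bb->b

  | bbbbbb => bbbbb => bbbb => bbb => bb => b
  | abab
  | bbab => bab
  | aabab => aab => a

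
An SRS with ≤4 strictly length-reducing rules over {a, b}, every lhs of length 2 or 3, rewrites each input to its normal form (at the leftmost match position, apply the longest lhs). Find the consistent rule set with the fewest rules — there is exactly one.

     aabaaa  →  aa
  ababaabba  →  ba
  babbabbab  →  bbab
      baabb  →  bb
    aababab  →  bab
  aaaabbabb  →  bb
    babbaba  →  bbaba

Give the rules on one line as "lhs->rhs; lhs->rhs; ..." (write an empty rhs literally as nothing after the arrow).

  | aabaaa => baaaa => aa
  | ababaabba => ababba => abba => ba
  | babbabbab => bbabbab => bbbab => bbab
  | baabb => bb

aab->ba; abb->b; baa->; bbb->bb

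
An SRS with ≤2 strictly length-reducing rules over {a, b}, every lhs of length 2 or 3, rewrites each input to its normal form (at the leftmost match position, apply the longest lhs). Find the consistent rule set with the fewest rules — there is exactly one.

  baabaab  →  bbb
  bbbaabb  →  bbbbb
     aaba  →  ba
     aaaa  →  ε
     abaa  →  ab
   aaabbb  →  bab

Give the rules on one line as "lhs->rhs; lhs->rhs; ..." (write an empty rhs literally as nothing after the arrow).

  | baabaab => bbaab => bbb
  | bbbaabb => bbbbb
  | aaba => ba
  | aaaa => aa => ε

aa->; abb->ba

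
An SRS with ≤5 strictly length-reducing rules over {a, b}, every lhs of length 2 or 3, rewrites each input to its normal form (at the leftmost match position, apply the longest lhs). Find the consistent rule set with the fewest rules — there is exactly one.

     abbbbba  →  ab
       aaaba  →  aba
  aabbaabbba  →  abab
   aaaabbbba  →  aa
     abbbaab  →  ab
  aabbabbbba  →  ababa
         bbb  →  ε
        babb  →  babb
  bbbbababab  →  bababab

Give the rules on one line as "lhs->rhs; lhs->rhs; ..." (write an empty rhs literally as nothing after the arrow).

aaa->a; aab->a; bba->b; bbb->

  | abbbbba => abba => ab
  | aaaba => aba
  | aabbaabbba => abaabbba => ababba => abab
  | aaaabbbba => aabbbba => abbba => aa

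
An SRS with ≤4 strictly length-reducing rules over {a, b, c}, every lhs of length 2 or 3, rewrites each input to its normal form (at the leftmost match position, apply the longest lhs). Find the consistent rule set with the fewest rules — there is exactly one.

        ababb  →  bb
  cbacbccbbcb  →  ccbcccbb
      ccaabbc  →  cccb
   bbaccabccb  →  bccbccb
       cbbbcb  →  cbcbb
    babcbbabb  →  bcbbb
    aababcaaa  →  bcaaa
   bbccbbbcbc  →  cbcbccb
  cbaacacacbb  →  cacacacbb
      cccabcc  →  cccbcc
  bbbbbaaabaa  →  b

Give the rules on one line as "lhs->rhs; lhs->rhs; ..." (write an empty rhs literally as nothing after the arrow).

  | ababb => babb => bb
  | cbacbccbbcb => ccbccbbcb => ccbcccbb
  | ccaabbc => ccabbc => ccbbc => cccb
  | bbaccabccb => bccabccb => bccbccb

ab->b; ba->; bbc->cb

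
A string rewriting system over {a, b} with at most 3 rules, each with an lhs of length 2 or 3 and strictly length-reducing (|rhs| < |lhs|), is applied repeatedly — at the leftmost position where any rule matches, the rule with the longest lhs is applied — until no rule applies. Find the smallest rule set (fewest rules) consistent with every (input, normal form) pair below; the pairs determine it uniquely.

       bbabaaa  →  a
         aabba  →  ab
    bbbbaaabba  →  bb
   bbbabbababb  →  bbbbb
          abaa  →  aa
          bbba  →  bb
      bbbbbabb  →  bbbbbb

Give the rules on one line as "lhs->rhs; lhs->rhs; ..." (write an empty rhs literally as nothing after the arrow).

  | bbabaaa => bbaaa => baa => a
  | aabba => abba => ab
  | bbbbaaabba => bbbaabba => bbabba => bbba => bb
  | bbbabbababb => bbbbababb => bbbbabb => bbbbb

aab->ab; ba->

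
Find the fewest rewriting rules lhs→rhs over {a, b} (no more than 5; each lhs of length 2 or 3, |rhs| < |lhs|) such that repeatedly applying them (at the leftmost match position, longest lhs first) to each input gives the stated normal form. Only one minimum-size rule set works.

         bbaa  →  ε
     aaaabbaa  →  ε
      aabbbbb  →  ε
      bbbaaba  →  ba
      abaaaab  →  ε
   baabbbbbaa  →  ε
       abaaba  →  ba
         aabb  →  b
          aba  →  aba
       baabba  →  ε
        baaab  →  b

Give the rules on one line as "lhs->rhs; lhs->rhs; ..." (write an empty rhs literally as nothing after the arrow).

aa->b; abb->; bb->; bba->bb

  | bbaa => bba => bb => ε
  | aaaabbaa => baabbaa => bbbbaa => bbaa => bba => bb => ε
  | aabbbbb => bbbbbb => bbbb => bb => ε
  | bbbaaba => baaba => bbba => ba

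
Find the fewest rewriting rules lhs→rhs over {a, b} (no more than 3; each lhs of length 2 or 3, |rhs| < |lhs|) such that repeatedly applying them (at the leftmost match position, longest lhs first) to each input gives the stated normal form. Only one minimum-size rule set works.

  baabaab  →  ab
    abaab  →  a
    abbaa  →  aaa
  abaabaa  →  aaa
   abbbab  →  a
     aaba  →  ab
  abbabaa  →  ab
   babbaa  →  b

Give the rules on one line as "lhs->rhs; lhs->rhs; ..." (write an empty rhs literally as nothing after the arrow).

aab->ab; ba->b; bb->

  | baabaab => babaab => bbaab => aab => ab
  | abaab => abab => abb => a
  | abbaa => aaa
  | abaabaa => ababaa => abbaa => aaa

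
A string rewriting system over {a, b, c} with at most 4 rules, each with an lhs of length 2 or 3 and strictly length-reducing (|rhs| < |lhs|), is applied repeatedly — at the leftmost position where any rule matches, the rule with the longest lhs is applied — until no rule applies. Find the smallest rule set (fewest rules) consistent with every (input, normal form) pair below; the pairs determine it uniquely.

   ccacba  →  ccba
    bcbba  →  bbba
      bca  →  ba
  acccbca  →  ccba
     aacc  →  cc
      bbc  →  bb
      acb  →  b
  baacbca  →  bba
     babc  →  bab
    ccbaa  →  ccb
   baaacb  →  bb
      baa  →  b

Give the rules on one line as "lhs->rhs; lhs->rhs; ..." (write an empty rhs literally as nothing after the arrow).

  | ccacba => ccba
  | bcbba => bbba
  | bca => ba
  | acccbca => ccbca => ccba

aa->; ac->; bc->b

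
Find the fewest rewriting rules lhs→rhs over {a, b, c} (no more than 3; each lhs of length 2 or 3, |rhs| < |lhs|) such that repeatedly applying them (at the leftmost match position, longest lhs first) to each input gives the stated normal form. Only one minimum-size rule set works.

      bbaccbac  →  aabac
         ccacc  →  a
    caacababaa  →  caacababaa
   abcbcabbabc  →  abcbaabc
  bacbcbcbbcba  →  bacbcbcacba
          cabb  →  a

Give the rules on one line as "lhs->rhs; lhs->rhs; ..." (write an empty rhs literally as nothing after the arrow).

abb->ca; bb->a; cc->

  | bbaccbac => aaccbac => aabac
  | ccacc => acc => a
  | caacababaa
  | abcbcabbabc => abcbccaabc => abcbaabc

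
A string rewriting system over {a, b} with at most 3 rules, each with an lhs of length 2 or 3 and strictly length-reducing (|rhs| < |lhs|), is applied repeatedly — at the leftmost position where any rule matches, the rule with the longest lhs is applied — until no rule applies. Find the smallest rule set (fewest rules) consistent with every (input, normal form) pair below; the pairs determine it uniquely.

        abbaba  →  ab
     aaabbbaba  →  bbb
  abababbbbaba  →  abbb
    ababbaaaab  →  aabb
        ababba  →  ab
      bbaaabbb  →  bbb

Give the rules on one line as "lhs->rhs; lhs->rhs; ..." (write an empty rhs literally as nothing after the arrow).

  | abbaba => abba => ab
  | aaabbbaba => bbbbaba => bbbba => bbb
  | abababbbbaba => ababbbbaba => abbbbaba => abbbba => abbb
  | ababbaaaab => abbaaaab => ababaab => abaab => aabb

aaa->b; ba->; baa->ab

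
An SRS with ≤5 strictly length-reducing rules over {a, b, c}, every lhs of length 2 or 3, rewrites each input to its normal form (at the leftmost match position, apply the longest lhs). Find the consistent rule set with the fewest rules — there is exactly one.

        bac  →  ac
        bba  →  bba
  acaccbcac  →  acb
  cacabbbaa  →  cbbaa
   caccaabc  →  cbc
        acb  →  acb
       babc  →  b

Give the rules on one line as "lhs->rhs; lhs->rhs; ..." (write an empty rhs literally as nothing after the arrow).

  | bac => ac
  | bba
  | acaccbcac => acccbcac => acbcac => acbcc => acb
  | cacabbbaa => ccabbbaa => abbbaa => cbbaa

ab->c; bac->ac; ca->c; cc->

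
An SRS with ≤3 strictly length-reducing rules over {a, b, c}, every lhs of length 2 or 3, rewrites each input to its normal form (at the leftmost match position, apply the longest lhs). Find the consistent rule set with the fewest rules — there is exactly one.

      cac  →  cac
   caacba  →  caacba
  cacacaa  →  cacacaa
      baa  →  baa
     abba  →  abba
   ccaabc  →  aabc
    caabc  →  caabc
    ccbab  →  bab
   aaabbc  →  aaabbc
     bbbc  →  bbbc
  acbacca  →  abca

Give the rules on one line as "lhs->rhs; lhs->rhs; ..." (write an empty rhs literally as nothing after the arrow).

  | cac
  | caacba
  | cacacaa
  | baa

bac->cb; cc->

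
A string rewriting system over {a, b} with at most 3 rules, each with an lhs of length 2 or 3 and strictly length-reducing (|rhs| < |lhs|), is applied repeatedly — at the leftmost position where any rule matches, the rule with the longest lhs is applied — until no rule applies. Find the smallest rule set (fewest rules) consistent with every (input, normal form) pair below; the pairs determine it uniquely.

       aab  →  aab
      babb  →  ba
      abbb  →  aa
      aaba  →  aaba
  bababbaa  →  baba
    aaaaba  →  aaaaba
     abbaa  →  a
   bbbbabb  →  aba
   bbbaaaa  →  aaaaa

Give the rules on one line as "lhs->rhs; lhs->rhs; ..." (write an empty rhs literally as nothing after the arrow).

bb->; bba->bb; bbb->a

  | aab
  | babb => ba
  | abbb => aa
  | aaba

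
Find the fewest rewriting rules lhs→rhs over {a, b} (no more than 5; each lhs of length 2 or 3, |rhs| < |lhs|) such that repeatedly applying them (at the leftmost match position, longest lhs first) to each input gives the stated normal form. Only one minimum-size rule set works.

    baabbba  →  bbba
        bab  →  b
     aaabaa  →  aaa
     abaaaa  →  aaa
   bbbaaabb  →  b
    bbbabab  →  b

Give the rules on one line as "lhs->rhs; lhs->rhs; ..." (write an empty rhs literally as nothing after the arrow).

aab->; ab->b; aba->; bab->ab

  | baabbba => bbba
  | bab => ab => b
  | aaabaa => aaa
  | abaaaa => aaa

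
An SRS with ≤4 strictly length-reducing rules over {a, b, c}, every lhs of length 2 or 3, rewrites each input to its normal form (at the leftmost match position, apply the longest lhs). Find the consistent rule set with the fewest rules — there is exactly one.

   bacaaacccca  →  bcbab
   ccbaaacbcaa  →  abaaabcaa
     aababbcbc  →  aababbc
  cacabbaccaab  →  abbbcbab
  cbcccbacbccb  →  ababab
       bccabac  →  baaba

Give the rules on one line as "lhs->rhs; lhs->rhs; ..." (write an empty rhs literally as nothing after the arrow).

  | bacaaacccca => bcbaacccca => bcbaaccca => bcbaacca => bcbaaca => bcbacb => bcbab
  | ccbaaacbcaa => abaaacbcaa => abaaabcaa
  | aababbcbc => aababbc
  | cacabbaccaab => ccbbbaccaab => abbbaccaab => abbbacaab => abbbcbab

ac->a; aca->cb; cbc->c; cc->a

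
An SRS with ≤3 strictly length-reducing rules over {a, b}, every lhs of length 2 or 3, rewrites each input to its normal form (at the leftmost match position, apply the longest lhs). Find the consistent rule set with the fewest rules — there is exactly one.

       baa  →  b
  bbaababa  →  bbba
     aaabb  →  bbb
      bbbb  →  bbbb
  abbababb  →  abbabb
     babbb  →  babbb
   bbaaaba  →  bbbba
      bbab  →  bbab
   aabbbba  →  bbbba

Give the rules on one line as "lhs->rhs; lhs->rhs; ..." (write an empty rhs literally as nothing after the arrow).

aa->; aaa->b; aba->a

  | baa => b
  | bbaababa => bbbaba => bbba
  | aaabb => bbb
  | bbbb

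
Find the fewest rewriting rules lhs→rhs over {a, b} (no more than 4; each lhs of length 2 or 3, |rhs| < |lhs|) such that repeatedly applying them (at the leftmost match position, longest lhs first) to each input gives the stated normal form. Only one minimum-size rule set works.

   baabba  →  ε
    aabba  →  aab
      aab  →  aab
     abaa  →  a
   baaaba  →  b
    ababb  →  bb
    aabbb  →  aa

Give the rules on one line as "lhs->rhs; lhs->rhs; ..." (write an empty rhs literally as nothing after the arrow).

  | baabba => bbbba => ba => ε
  | aabba => aab
  | aab
  | abaa => a

aba->; ba->; baa->bb; bbb->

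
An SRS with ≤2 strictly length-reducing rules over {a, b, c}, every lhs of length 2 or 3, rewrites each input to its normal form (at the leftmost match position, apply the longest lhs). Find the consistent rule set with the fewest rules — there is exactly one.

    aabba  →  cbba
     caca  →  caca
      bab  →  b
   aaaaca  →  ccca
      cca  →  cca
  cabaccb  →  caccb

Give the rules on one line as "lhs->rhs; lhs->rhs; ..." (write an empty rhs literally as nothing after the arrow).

  | aabba => cbba
  | caca
  | bab => b
  | aaaaca => caaca => ccca

aa->c; ab->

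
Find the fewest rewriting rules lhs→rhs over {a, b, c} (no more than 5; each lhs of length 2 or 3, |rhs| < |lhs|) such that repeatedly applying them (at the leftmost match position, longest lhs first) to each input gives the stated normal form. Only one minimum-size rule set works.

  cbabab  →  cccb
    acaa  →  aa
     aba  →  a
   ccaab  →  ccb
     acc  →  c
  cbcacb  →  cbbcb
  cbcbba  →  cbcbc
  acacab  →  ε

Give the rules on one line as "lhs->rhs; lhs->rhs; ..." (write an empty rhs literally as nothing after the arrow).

  | cbabab => ccbab => cccb
  | acaa => aa
  | aba => a
  | ccaab => cbab => ccb

ab->; ac->; ba->c; ca->b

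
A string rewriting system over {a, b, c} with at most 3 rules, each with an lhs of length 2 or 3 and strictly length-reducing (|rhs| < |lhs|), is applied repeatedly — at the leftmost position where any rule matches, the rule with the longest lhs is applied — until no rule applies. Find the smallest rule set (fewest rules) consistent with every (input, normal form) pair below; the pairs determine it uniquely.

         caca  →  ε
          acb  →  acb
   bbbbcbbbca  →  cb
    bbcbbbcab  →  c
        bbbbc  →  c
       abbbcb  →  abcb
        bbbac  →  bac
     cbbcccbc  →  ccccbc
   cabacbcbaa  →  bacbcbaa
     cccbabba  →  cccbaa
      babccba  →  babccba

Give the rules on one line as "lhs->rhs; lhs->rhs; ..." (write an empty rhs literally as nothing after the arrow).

  | caca => ca => ε
  | acb
  | bbbbcbbbca => bbcbbbca => cbbbca => cbca => cb
  | bbcbbbcab => cbbbcab => cbcab => cbb => c

bb->; ca->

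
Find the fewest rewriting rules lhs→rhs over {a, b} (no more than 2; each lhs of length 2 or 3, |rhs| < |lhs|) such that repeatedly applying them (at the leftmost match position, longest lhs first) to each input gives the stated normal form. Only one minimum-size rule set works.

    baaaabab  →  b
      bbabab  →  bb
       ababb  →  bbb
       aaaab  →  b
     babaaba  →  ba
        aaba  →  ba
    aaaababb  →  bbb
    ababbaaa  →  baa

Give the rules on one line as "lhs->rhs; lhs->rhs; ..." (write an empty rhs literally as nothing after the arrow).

ab->b; bba->

  | baaaabab => baaabab => baabab => babab => bbab => b
  | bbabab => bab => bb
  | ababb => babb => bbb
  | aaaab => aaab => aab => ab => b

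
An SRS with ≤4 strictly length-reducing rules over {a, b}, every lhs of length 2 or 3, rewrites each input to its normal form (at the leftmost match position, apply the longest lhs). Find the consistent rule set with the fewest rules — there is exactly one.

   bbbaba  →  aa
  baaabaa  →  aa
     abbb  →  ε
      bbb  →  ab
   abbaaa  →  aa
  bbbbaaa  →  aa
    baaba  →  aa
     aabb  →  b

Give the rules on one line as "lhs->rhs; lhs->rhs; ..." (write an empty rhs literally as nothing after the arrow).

  | bbbaba => ababa => abba => aaa => aa
  | baaabaa => baabaa => babaa => bbaa => aaa => aa
  | abbb => aab => ε
  | bbb => ab

aaa->aa; aab->; ba->b; bb->a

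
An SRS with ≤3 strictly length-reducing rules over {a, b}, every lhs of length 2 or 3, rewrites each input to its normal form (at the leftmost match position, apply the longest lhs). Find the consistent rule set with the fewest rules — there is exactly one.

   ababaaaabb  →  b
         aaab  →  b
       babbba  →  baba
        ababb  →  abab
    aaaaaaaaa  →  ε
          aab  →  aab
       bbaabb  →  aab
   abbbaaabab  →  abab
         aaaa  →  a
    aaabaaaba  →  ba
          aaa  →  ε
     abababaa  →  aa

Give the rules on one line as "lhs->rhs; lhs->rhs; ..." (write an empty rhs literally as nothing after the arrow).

aaa->; baa->aa; bb->b

  | ababaaaabb => abaaaaabb => aaaaaabb => aaabb => bb => b
  | aaab => b
  | babbba => babba => baba
  | ababb => abab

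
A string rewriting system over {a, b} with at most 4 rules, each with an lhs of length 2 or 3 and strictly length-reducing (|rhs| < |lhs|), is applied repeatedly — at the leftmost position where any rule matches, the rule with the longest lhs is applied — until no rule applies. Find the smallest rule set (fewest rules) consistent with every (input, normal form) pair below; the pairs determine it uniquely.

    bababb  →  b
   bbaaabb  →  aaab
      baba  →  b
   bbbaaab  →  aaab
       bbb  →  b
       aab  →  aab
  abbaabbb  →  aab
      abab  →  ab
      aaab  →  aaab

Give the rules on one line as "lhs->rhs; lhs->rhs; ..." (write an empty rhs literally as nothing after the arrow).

aba->a; ba->b; baa->aa; bb->b

  | bababb => bbabb => babb => bbb => bb => b
  | bbaaabb => baaabb => aaabb => aaab
  | baba => bba => ba => b
  | bbbaaab => bbaaab => baaab => aaab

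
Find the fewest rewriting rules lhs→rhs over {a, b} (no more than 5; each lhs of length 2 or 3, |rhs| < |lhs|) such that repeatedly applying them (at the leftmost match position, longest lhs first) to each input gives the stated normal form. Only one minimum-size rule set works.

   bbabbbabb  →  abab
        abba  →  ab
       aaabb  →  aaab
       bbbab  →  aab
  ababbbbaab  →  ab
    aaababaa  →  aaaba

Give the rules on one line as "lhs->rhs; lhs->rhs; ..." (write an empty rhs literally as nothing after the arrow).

baa->; bb->b; bba->b; bbb->a

  | bbabbbabb => bbbbabb => ababb => abab
  | abba => ab
  | aaabb => aaab
  | bbbab => aab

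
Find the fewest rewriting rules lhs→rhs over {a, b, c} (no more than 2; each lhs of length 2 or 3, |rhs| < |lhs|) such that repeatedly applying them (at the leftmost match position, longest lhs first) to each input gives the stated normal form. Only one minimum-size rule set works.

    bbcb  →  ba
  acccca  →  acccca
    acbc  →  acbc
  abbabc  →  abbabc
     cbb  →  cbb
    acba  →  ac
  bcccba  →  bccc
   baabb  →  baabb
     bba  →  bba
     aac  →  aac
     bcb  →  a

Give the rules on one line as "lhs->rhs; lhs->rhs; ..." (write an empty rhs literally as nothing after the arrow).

  | bbcb => ba
  | acccca
  | acbc
  | abbabc

bcb->a; cba->c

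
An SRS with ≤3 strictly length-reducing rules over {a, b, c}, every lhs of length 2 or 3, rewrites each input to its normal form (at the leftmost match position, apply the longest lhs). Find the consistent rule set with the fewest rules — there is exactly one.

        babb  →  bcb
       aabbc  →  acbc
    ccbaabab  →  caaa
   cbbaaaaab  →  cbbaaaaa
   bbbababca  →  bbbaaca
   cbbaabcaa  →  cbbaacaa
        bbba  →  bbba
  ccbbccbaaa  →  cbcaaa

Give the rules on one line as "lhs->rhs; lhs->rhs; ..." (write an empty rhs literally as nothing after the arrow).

  | babb => bcb
  | aabbc => acbc
  | ccbaabab => caabab => caaab => caaa
  | cbbaaaaab => cbbaaaaa

ab->a; abb->cb; ccb->c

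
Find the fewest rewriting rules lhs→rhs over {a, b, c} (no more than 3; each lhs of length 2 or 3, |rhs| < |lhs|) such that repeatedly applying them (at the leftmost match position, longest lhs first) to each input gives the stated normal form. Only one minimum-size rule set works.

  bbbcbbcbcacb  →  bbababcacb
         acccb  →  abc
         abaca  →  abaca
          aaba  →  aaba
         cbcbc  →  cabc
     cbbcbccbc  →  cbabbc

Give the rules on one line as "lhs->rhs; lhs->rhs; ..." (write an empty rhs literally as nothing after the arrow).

bcb->ab; cc->c; ccb->bc

  | bbbcbbcbcacb => bbabbcbcacb => bbababcacb
  | acccb => accb => abc
  | abaca
  | aaba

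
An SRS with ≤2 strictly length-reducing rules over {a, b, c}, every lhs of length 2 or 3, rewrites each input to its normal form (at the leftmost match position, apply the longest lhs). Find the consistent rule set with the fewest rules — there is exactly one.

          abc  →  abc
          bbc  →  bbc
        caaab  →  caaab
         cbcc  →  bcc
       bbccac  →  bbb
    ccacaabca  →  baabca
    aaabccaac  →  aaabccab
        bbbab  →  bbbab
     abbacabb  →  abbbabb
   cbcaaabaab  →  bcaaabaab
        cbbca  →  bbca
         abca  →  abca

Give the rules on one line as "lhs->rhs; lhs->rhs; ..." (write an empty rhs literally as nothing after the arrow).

  | abc
  | bbc
  | caaab
  | cbcc => bcc

ac->b; cb->b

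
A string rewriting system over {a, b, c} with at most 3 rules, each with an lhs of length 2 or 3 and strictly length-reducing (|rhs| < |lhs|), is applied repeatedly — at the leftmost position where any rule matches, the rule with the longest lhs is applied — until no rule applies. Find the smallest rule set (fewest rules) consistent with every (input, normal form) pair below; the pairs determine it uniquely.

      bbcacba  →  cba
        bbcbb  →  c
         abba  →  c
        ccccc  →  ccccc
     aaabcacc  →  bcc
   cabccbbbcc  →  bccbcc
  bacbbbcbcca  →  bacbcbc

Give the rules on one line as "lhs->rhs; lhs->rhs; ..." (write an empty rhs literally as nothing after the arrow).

  | bbcacba => cacba => cba
  | bbcbb => cbb => c
  | abba => aa => c
  | ccccc

aa->c; bb->; ca->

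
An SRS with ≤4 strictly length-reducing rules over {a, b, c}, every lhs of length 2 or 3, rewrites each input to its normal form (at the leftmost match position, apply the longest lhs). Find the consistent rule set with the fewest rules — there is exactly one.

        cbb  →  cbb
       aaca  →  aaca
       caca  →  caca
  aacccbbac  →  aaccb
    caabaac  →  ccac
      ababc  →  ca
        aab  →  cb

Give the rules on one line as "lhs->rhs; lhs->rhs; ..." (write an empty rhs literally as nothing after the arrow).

aab->cb; abc->ca; ba->; cbc->b

  | cbb
  | aaca
  | caca
  | aacccbbac => aacccbc => aaccb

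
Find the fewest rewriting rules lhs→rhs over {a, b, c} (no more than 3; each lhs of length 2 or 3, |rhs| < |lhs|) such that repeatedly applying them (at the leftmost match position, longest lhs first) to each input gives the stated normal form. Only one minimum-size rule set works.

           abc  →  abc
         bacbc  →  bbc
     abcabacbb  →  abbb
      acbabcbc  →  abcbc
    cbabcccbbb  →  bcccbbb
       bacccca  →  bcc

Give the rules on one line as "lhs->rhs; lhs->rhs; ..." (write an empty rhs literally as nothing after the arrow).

  | abc
  | bacbc => acbc => bbc
  | abcabacbb => abbacbb => abacbb => aacbb => abbb
  | acbabcbc => bbabcbc => babcbc => abcbc

ac->b; ba->a; ca->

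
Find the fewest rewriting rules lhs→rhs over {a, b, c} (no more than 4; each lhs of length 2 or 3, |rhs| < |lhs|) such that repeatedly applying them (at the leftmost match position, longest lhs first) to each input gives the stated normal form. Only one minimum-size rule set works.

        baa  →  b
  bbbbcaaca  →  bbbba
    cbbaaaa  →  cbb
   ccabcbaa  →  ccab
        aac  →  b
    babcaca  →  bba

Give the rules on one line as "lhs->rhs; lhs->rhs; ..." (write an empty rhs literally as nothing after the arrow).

aa->; aac->b; bc->

  | baa => b
  | bbbbcaaca => bbbaaca => bbbba
  | cbbaaaa => cbbaa => cbb
  | ccabcbaa => ccabaa => ccab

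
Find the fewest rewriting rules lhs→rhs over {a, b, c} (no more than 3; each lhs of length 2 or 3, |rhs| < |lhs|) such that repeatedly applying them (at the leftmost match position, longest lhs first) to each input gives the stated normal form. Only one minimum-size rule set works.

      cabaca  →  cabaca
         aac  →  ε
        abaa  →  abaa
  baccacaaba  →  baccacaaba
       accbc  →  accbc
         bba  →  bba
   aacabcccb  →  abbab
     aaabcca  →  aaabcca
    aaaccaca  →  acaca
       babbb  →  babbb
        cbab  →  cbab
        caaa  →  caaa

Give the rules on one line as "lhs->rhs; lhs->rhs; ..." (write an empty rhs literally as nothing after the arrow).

  | cabaca
  | aac => ε
  | abaa
  | baccacaaba

aac->; ccc->ba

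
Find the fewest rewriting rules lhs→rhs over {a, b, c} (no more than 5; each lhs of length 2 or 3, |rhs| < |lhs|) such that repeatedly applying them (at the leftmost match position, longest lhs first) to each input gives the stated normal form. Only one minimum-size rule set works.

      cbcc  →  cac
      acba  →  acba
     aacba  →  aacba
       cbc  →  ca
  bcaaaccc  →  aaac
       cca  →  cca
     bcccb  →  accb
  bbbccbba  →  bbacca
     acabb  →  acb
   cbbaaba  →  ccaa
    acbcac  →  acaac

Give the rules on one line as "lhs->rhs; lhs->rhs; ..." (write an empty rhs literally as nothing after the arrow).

  | cbcc => cac
  | acba
  | aacba
  | cbc => ca

ab->; bc->a; cbb->cc; ccc->bc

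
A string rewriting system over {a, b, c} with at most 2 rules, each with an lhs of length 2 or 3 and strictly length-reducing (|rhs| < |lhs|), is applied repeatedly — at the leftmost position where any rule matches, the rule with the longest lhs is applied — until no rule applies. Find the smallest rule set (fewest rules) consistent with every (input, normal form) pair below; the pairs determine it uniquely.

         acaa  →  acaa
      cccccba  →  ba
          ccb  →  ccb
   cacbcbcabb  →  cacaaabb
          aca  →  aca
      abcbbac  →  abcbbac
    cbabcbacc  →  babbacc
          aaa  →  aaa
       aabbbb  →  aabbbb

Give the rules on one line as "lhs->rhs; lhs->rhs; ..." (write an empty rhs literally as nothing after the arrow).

  | acaa
  | cccccba => ccccba => cccba => ccba => cba => ba
  | ccb
  | cacbcbcabb => cacbcaabb => cacaaabb

bca->aa; cba->ba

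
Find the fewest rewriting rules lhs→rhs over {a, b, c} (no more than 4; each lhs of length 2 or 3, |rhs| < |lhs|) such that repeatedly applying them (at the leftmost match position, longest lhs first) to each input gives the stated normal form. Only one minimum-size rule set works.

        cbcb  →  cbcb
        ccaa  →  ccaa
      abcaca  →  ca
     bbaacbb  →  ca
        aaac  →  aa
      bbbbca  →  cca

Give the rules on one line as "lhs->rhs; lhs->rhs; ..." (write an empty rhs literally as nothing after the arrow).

ab->; ac->; bbb->ca

  | cbcb
  | ccaa
  | abcaca => caca => ca
  | bbaacbb => bbabb => bbb => ca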